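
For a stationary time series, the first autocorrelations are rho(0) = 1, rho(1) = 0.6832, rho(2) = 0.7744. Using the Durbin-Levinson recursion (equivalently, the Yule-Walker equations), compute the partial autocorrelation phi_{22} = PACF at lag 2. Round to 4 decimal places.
\phi_{22} = 0.5769

The PACF at lag k is phi_{kk}, the last component of the solution
to the Yule-Walker system G_k phi = r_k where
  (G_k)_{ij} = rho(|i - j|), (r_k)_i = rho(i), i,j = 1..k.
Equivalently, Durbin-Levinson gives phi_{kk} iteratively:
  phi_{11} = rho(1)
  phi_{kk} = [rho(k) - sum_{j=1..k-1} phi_{k-1,j} rho(k-j)]
            / [1 - sum_{j=1..k-1} phi_{k-1,j} rho(j)],
  phi_{k,j} = phi_{k-1,j} - phi_{kk} phi_{k-1,k-j},  j = 1..k-1.
Step k = 1:
  phi_11 = rho(1) = 0.6832.
Step k = 2:
  phi_22 = [rho(2) - phi_11 rho(1)] / [1 - phi_11 rho(1)] = [0.7744 - (0.6832)(0.6832)] / [1 - (0.6832)(0.6832)]
         = 0.30763776 / 0.53323776 = 0.5769.
Therefore phi_{22} = 0.5769.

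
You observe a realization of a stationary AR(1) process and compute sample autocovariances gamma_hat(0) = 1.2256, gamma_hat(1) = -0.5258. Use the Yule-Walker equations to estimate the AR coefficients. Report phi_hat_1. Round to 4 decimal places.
\hat\phi_{1} = -0.4290

The Yule-Walker equations for an AR(p) process read, in matrix form,
  Gamma_p phi = r_p,   with   (Gamma_p)_{ij} = gamma(|i - j|),
                       (r_p)_i = gamma(i),   i,j = 1..p.
Substitute the sample gammas (Toeplitz matrix and right-hand side of size 1):
  Gamma_p = [[1.2256]]
  r_p     = [-0.5258]
With p = 1 this is the single equation gamma(0) phi_1 = gamma(1):
  phi_hat_1 = gamma(1) / gamma(0) = -0.5258 / 1.2256 = -0.4290.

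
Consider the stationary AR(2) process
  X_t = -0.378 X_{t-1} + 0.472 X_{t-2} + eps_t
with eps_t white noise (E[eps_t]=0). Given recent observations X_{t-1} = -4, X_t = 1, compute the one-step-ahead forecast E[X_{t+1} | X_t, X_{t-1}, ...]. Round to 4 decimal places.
E[X_{t+1} \mid \mathcal F_t] = -2.2660

For an AR(p) model X_t = c + sum_i phi_i X_{t-i} + eps_t, the
one-step-ahead conditional mean is
  E[X_{t+1} | X_t, ...] = c + sum_i phi_i X_{t+1-i}.
Substitute known values:
  E[X_{t+1} | ...] = (-0.378) * (1) + (0.472) * (-4)
                   = -2.2660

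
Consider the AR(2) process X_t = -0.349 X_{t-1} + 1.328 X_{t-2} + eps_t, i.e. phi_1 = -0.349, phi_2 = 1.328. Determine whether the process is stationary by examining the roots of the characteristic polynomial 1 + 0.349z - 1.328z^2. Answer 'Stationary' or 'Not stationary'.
\text{Not stationary}

The AR(p) characteristic polynomial is P(z) = 1 + 0.349z - 1.328z^2.
Stationarity requires all roots to lie outside the unit circle, i.e. |z| > 1 for every root.
Set 1 + (0.349) z + (-1.328) z^2 = 0, i.e. a z^2 + b z + c = 0 with a = -1.328, b = 0.349, c = 1.
Discriminant D = b^2 - 4ac = (0.349)^2 - 4*(-1.328)*1 = 0.121801 - (-5.312) = 5.433801.
D >= 0, so the roots are real: z = (-b +/- sqrt(D)) / (2a) = (-0.349 +/- 2.331051) / (-2.656).
  z_1 = (-0.349 + 2.331051) / (-2.656) = -0.7463,   |z_1| = 0.7463.
  z_2 = (-0.349 - 2.331051) / (-2.656) = 1.0091,   |z_2| = 1.0091.
Moduli of all roots: 0.7463, 1.0091.
All moduli strictly greater than 1? No.
Verdict: Not stationary.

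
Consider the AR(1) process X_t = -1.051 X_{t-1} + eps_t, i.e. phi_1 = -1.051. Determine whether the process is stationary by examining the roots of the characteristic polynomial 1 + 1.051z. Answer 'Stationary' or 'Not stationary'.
\text{Not stationary}

The AR(p) characteristic polynomial is P(z) = 1 + 1.051z.
Stationarity requires all roots to lie outside the unit circle, i.e. |z| > 1 for every root.
This is linear in z: 1 + (1.051) z = 0  =>  z = -1/(1.051) = -0.951475,  |z| = 0.951475.
Moduli of all roots: 0.9515.
All moduli strictly greater than 1? No.
Verdict: Not stationary.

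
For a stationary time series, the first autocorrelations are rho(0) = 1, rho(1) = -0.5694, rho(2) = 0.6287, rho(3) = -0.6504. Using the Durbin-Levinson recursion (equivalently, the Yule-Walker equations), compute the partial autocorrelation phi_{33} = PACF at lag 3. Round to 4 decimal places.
\phi_{33} = -0.3661

The PACF at lag k is phi_{kk}, the last component of the solution
to the Yule-Walker system G_k phi = r_k where
  (G_k)_{ij} = rho(|i - j|), (r_k)_i = rho(i), i,j = 1..k.
Equivalently, Durbin-Levinson gives phi_{kk} iteratively:
  phi_{11} = rho(1)
  phi_{kk} = [rho(k) - sum_{j=1..k-1} phi_{k-1,j} rho(k-j)]
            / [1 - sum_{j=1..k-1} phi_{k-1,j} rho(j)],
  phi_{k,j} = phi_{k-1,j} - phi_{kk} phi_{k-1,k-j},  j = 1..k-1.
Step k = 1:
  phi_11 = rho(1) = -0.5694.
Step k = 2:
  phi_22 = [rho(2) - phi_11 rho(1)] / [1 - phi_11 rho(1)] = [0.6287 - (-0.5694)(-0.5694)] / [1 - (-0.5694)(-0.5694)]
         = 0.30448364 / 0.67578364 = 0.450564.
  Update: phi_21 = phi_11 - phi_22 phi_11 = -0.5694 - (0.450564)(-0.5694) = -0.312849.
Step k = 3:
  phi_33 = [rho(3) - phi_21 rho(2) - phi_22 rho(1)] / [1 - phi_21 rho(1) - phi_22 rho(2)]
    numerator   = -0.6504 - (-0.312849)(0.6287) - (0.450564)(-0.5694) = -0.19716082
    denominator = 1 - (-0.312849)(-0.5694) - (0.450564)(0.6287) = 0.53859434
  phi_33 = -0.19716082 / 0.53859434 = -0.3661.
Therefore phi_{33} = -0.3661.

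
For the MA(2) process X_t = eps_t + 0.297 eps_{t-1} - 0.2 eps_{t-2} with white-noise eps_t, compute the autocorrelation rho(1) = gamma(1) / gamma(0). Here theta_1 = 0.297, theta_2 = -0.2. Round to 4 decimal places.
\rho(1) = 0.2106

For an MA(q) process with theta_0 = 1, the autocovariance is
  gamma(k) = sigma^2 * sum_{i=0..q-k} theta_i * theta_{i+k},
and rho(k) = gamma(k) / gamma(0). Sigma^2 cancels.
  numerator   = (1)*(0.297) + (0.297)*(-0.2) = 0.2376.
  denominator = (1)^2 + (0.297)^2 + (-0.2)^2 = 1.128209.
  rho(1) = 0.2376 / 1.128209 = 0.2106.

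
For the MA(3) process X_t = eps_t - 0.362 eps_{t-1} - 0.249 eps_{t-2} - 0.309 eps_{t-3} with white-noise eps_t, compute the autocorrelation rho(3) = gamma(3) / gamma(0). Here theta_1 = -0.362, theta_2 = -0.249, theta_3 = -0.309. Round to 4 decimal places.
\rho(3) = -0.2398

For an MA(q) process with theta_0 = 1, the autocovariance is
  gamma(k) = sigma^2 * sum_{i=0..q-k} theta_i * theta_{i+k},
and rho(k) = gamma(k) / gamma(0). Sigma^2 cancels.
  numerator   = (1)*(-0.309) = -0.309.
  denominator = (1)^2 + (-0.362)^2 + (-0.249)^2 + (-0.309)^2 = 1.288526.
  rho(3) = -0.309 / 1.288526 = -0.2398.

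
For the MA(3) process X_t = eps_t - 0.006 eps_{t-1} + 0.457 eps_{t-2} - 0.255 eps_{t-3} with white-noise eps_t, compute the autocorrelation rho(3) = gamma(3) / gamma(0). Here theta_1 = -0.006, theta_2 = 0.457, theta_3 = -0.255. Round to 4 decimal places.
\rho(3) = -0.2002

For an MA(q) process with theta_0 = 1, the autocovariance is
  gamma(k) = sigma^2 * sum_{i=0..q-k} theta_i * theta_{i+k},
and rho(k) = gamma(k) / gamma(0). Sigma^2 cancels.
  numerator   = (1)*(-0.255) = -0.255.
  denominator = (1)^2 + (-0.006)^2 + (0.457)^2 + (-0.255)^2 = 1.27391.
  rho(3) = -0.255 / 1.27391 = -0.2002.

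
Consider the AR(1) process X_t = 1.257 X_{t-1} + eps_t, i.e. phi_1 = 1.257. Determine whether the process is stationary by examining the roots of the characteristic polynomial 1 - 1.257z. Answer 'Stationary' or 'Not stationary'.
\text{Not stationary}

The AR(p) characteristic polynomial is P(z) = 1 - 1.257z.
Stationarity requires all roots to lie outside the unit circle, i.e. |z| > 1 for every root.
This is linear in z: 1 + (-1.257) z = 0  =>  z = -1/(-1.257) = 0.795545,  |z| = 0.795545.
Moduli of all roots: 0.7955.
All moduli strictly greater than 1? No.
Verdict: Not stationary.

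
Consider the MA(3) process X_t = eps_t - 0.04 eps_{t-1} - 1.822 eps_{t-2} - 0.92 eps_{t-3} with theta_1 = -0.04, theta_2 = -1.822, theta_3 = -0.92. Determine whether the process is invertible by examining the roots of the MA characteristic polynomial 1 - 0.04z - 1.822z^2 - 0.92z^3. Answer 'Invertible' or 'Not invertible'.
\text{Not invertible}

The MA(q) characteristic polynomial is P(z) = 1 - 0.04z - 1.822z^2 - 0.92z^3.
Invertibility requires all roots to lie outside the unit circle, i.e. |z| > 1 for every root.
Degree 3: look for a simple real root z0 first, then factor out (1 - z/z0) and solve the remaining quadratic.
Testing z0 = -1.25: P(-1.25) = 1 + (-0.04)(-1.25) + (-1.822)(-1.25)^2 + (-0.92)(-1.25)^3
  = 1 + (0.05) + (-2.846875) + (1.796875) = 0.  So z_0 = -1.25 is a root, |z_0| = 1.25.
Divide out the factor (1 + 0.8 z) = (1 - z/z0) (since 1/z0 = -0.8):
  P(z) = (1 + 0.8 z)(1 + (-0.84) z + (-1.15) z^2)
  [check: z-coef -0.84 - (-0.8) = -0.04; z^2-coef -1.15 - (-0.8)(-0.84) = -1.822; z^3-coef -(-0.8)(-1.15) = -0.92.]
Remaining roots from the quadratic factor 1 + (-0.84) z + (-1.15) z^2:
  Set 1 + (-0.84) z + (-1.15) z^2 = 0, i.e. a z^2 + b z + c = 0 with a = -1.15, b = -0.84, c = 1.
  Discriminant D = b^2 - 4ac = (-0.84)^2 - 4*(-1.15)*1 = 0.7056 - (-4.6) = 5.3056.
  D >= 0, so the roots are real: z = (-b +/- sqrt(D)) / (2a) = (0.84 +/- 2.303389) / (-2.3).
    z_1 = (0.84 + 2.303389) / (-2.3) = -1.3667,   |z_1| = 1.3667.
    z_2 = (0.84 - 2.303389) / (-2.3) = 0.6363,   |z_2| = 0.6363.
Moduli of all roots: 1.2500, 1.3667, 0.6363.
All moduli strictly greater than 1? No.
Verdict: Not invertible.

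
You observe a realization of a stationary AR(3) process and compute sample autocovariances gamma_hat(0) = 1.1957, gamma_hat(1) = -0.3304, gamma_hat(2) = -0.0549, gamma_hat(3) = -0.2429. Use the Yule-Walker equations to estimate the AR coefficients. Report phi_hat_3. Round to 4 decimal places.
\hat\phi_{3} = -0.2800

The Yule-Walker equations for an AR(p) process read, in matrix form,
  Gamma_p phi = r_p,   with   (Gamma_p)_{ij} = gamma(|i - j|),
                       (r_p)_i = gamma(i),   i,j = 1..p.
Substitute the sample gammas (Toeplitz matrix and right-hand side of size 3):
  Gamma_p = [[1.1957, -0.3304, -0.0549], [-0.3304, 1.1957, -0.3304], [-0.0549, -0.3304, 1.1957]]
  r_p     = [-0.3304, -0.0549, -0.2429]
Written out (R1..R3):
  (R1) 1.1957 phi_1 - 0.3304 phi_2 - 0.0549 phi_3 = -0.3304
  (R2) -0.3304 phi_1 + 1.1957 phi_2 - 0.3304 phi_3 = -0.0549
  (R3) -0.0549 phi_1 - 0.3304 phi_2 + 1.1957 phi_3 = -0.2429
Gaussian elimination:
  R2 <- R2 - (-0.3304/1.1957) R1 = R2 - (-0.276323) R1:  1.104403 phi_2 - 0.34557 phi_3 = -0.146197
  R3 <- R3 - (-0.0549/1.1957) R1 = R3 - (-0.045915) R1:  -0.34557 phi_2 + 1.193179 phi_3 = -0.25807
  R3 <- R3 - (-0.34557/1.104403) R2 = R3 - (-0.312902) R2:  1.08505 phi_3 = -0.303816
Back-substitution:
  phi_hat_3 = -0.303816 / 1.08505 = -0.280002
  phi_hat_2 = (-0.146197 - (-0.34557)(-0.280002)) / 1.104403 = -0.21999
  phi_hat_1 = (-0.3304 - (-0.3304)(-0.21999) - (-0.0549)(-0.280002)) / 1.1957 = -0.349968
So phi_hat = [-0.3500, -0.2200, -0.2800].
Therefore phi_hat_3 = -0.2800.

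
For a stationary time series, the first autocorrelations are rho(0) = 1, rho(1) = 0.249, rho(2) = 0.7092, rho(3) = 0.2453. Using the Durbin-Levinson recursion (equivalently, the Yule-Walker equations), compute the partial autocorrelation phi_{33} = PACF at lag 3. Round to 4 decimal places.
\phi_{33} = 0.0381

The PACF at lag k is phi_{kk}, the last component of the solution
to the Yule-Walker system G_k phi = r_k where
  (G_k)_{ij} = rho(|i - j|), (r_k)_i = rho(i), i,j = 1..k.
Equivalently, Durbin-Levinson gives phi_{kk} iteratively:
  phi_{11} = rho(1)
  phi_{kk} = [rho(k) - sum_{j=1..k-1} phi_{k-1,j} rho(k-j)]
            / [1 - sum_{j=1..k-1} phi_{k-1,j} rho(j)],
  phi_{k,j} = phi_{k-1,j} - phi_{kk} phi_{k-1,k-j},  j = 1..k-1.
Step k = 1:
  phi_11 = rho(1) = 0.249.
Step k = 2:
  phi_22 = [rho(2) - phi_11 rho(1)] / [1 - phi_11 rho(1)] = [0.7092 - (0.249)(0.249)] / [1 - (0.249)(0.249)]
         = 0.647199 / 0.937999 = 0.689978.
  Update: phi_21 = phi_11 - phi_22 phi_11 = 0.249 - (0.689978)(0.249) = 0.077195.
Step k = 3:
  phi_33 = [rho(3) - phi_21 rho(2) - phi_22 rho(1)] / [1 - phi_21 rho(1) - phi_22 rho(2)]
    numerator   = 0.2453 - (0.077195)(0.7092) - (0.689978)(0.249) = 0.01874842
    denominator = 1 - (0.077195)(0.249) - (0.689978)(0.7092) = 0.4914457
  phi_33 = 0.01874842 / 0.4914457 = 0.0381.
Therefore phi_{33} = 0.0381.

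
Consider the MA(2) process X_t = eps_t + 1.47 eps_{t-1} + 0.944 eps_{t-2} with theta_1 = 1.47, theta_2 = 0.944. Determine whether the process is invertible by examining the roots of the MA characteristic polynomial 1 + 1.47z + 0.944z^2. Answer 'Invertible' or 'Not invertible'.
\text{Invertible}

The MA(q) characteristic polynomial is P(z) = 1 + 1.47z + 0.944z^2.
Invertibility requires all roots to lie outside the unit circle, i.e. |z| > 1 for every root.
Set 1 + (1.47) z + (0.944) z^2 = 0, i.e. a z^2 + b z + c = 0 with a = 0.944, b = 1.47, c = 1.
Discriminant D = b^2 - 4ac = (1.47)^2 - 4*(0.944)*1 = 2.1609 - (3.776) = -1.6151.
D < 0, so the roots are the complex-conjugate pair z = (-b +/- i sqrt(-D)) / (2a) = -0.7786 +/- 0.6731i.
For a conjugate pair |z|^2 = z * conj(z) = (product of roots) = c/a = 1/(0.944) = 1.059322, so |z| = sqrt(1.059322) = 1.0292 for both roots.
Moduli of all roots: 1.0292, 1.0292.
All moduli strictly greater than 1? Yes.
Verdict: Invertible.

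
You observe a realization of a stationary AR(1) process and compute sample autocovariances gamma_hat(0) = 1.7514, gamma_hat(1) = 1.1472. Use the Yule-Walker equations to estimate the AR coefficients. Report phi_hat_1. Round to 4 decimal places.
\hat\phi_{1} = 0.6550

The Yule-Walker equations for an AR(p) process read, in matrix form,
  Gamma_p phi = r_p,   with   (Gamma_p)_{ij} = gamma(|i - j|),
                       (r_p)_i = gamma(i),   i,j = 1..p.
Substitute the sample gammas (Toeplitz matrix and right-hand side of size 1):
  Gamma_p = [[1.7514]]
  r_p     = [1.1472]
With p = 1 this is the single equation gamma(0) phi_1 = gamma(1):
  phi_hat_1 = gamma(1) / gamma(0) = 1.1472 / 1.7514 = 0.6550.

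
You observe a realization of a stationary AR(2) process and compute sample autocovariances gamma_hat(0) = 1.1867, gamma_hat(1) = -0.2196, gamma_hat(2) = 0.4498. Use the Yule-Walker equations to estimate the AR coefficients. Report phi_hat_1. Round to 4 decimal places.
\hat\phi_{1} = -0.1190

The Yule-Walker equations for an AR(p) process read, in matrix form,
  Gamma_p phi = r_p,   with   (Gamma_p)_{ij} = gamma(|i - j|),
                       (r_p)_i = gamma(i),   i,j = 1..p.
Substitute the sample gammas (Toeplitz matrix and right-hand side of size 2):
  Gamma_p = [[1.1867, -0.2196], [-0.2196, 1.1867]]
  r_p     = [-0.2196, 0.4498]
Written out:
  1.1867 phi_1 - 0.2196 phi_2 = -0.2196
  -0.2196 phi_1 + 1.1867 phi_2 = 0.4498
Solve by Cramer's rule:
  det = gamma(0)^2 - gamma(1)^2 = (1.1867)^2 - (-0.2196)^2 = 1.40825689 - 0.04822416 = 1.36003273
  phi_hat_1 = [gamma(1) gamma(0) - gamma(1) gamma(2)] / det = [(-0.2196)(1.1867) - (-0.2196)(0.4498)] / 1.36003273 = -0.16182324 / 1.36003273 = -0.119
  phi_hat_2 = [gamma(0) gamma(2) - gamma(1)^2] / det = [(1.1867)(0.4498) - (-0.2196)^2] / 1.36003273 = 0.4855535 / 1.36003273 = 0.357
So phi_hat = [-0.1190, 0.3570].
Therefore phi_hat_1 = -0.1190.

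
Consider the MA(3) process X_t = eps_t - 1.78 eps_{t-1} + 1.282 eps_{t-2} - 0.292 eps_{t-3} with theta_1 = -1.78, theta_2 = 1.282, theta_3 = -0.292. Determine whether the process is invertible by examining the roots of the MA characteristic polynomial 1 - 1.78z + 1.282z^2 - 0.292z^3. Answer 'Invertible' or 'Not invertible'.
\text{Invertible}

The MA(q) characteristic polynomial is P(z) = 1 - 1.78z + 1.282z^2 - 0.292z^3.
Invertibility requires all roots to lie outside the unit circle, i.e. |z| > 1 for every root.
Degree 3: look for a simple real root z0 first, then factor out (1 - z/z0) and solve the remaining quadratic.
Testing z0 = 2.5: P(2.5) = 1 + (-1.78)(2.5) + (1.282)(2.5)^2 + (-0.292)(2.5)^3
  = 1 + (-4.45) + (8.0125) + (-4.5625) = 0.  So z_0 = 2.5 is a root, |z_0| = 2.5.
Divide out the factor (1 - 0.4 z) = (1 - z/z0) (since 1/z0 = 0.4):
  P(z) = (1 - 0.4 z)(1 + (-1.38) z + (0.73) z^2)
  [check: z-coef -1.38 - (0.4) = -1.78; z^2-coef 0.73 - (0.4)(-1.38) = 1.282; z^3-coef -(0.4)(0.73) = -0.292.]
Remaining roots from the quadratic factor 1 + (-1.38) z + (0.73) z^2:
  Set 1 + (-1.38) z + (0.73) z^2 = 0, i.e. a z^2 + b z + c = 0 with a = 0.73, b = -1.38, c = 1.
  Discriminant D = b^2 - 4ac = (-1.38)^2 - 4*(0.73)*1 = 1.9044 - (2.92) = -1.0156.
  D < 0, so the roots are the complex-conjugate pair z = (-b +/- i sqrt(-D)) / (2a) = 0.9452 +/- 0.6903i.
  For a conjugate pair |z|^2 = z * conj(z) = (product of roots) = c/a = 1/(0.73) = 1.369863, so |z| = sqrt(1.369863) = 1.1704 for both roots.
Moduli of all roots: 2.5000, 1.1704, 1.1704.
All moduli strictly greater than 1? Yes.
Verdict: Invertible.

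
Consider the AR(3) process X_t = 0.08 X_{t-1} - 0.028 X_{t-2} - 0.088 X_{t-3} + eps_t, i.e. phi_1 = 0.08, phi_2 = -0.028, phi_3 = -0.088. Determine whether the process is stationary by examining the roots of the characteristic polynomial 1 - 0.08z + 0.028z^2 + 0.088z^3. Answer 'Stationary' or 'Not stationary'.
\text{Stationary}

The AR(p) characteristic polynomial is P(z) = 1 - 0.08z + 0.028z^2 + 0.088z^3.
Stationarity requires all roots to lie outside the unit circle, i.e. |z| > 1 for every root.
Degree 3: look for a simple real root z0 first, then factor out (1 - z/z0) and solve the remaining quadratic.
Testing z0 = -2.5: P(-2.5) = 1 + (-0.08)(-2.5) + (0.028)(-2.5)^2 + (0.088)(-2.5)^3
  = 1 + (0.2) + (0.175) + (-1.375) = 0.  So z_0 = -2.5 is a root, |z_0| = 2.5.
Divide out the factor (1 + 0.4 z) = (1 - z/z0) (since 1/z0 = -0.4):
  P(z) = (1 + 0.4 z)(1 + (-0.48) z + (0.22) z^2)
  [check: z-coef -0.48 - (-0.4) = -0.08; z^2-coef 0.22 - (-0.4)(-0.48) = 0.028; z^3-coef -(-0.4)(0.22) = 0.088.]
Remaining roots from the quadratic factor 1 + (-0.48) z + (0.22) z^2:
  Set 1 + (-0.48) z + (0.22) z^2 = 0, i.e. a z^2 + b z + c = 0 with a = 0.22, b = -0.48, c = 1.
  Discriminant D = b^2 - 4ac = (-0.48)^2 - 4*(0.22)*1 = 0.2304 - (0.88) = -0.6496.
  D < 0, so the roots are the complex-conjugate pair z = (-b +/- i sqrt(-D)) / (2a) = 1.0909 +/- 1.8318i.
  For a conjugate pair |z|^2 = z * conj(z) = (product of roots) = c/a = 1/(0.22) = 4.545455, so |z| = sqrt(4.545455) = 2.132 for both roots.
Moduli of all roots: 2.5000, 2.1320, 2.1320.
All moduli strictly greater than 1? Yes.
Verdict: Stationary.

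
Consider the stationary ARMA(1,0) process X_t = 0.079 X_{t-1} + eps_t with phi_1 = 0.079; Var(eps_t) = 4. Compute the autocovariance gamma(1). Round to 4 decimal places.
\gamma(1) = 0.3180

Multiply the model equation by X_{t-k} and take expectations. With theta_0 = psi_0 = 1 and psi_j the MA(infinity) weights, this gives
  gamma(k) - sum_i phi_i gamma(k-i) = c_k,
  c_k = sigma^2 * sum_{j=k..q} theta_j psi_{j-k}   (c_k = 0 for k > q),
using gamma(-m) = gamma(m).
Pure AR (q = 0): c_0 = sigma^2 = 4, c_k = 0 for k >= 1.
Equations for k = 0 and k = 1 (AR order 1):
  gamma(0) = phi_1 gamma(1) + c_0
  gamma(1) = phi_1 gamma(0) + c_1
Substituting the second into the first: gamma(0) (1 - phi_1^2) = c_0 + phi_1 c_1, so
  gamma(0) = c_0 / (1 - phi_1^2) = 4 / (1 - (0.079)^2) = 4 / 0.993759 = 4.025121.
  gamma(1) = phi_1 gamma(0) = (0.079)(4.025121) = 0.317985.
Therefore gamma(1) = 0.3180 (to 4 decimal places).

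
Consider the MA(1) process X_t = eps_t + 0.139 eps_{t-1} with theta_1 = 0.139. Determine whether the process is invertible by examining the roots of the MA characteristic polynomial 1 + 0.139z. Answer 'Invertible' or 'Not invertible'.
\text{Invertible}

The MA(q) characteristic polynomial is P(z) = 1 + 0.139z.
Invertibility requires all roots to lie outside the unit circle, i.e. |z| > 1 for every root.
This is linear in z: 1 + (0.139) z = 0  =>  z = -1/(0.139) = -7.194245,  |z| = 7.194245.
Moduli of all roots: 7.1942.
All moduli strictly greater than 1? Yes.
Verdict: Invertible.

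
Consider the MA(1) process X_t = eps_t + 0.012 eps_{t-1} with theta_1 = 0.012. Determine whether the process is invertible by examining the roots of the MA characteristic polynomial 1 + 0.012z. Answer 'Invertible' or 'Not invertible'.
\text{Invertible}

The MA(q) characteristic polynomial is P(z) = 1 + 0.012z.
Invertibility requires all roots to lie outside the unit circle, i.e. |z| > 1 for every root.
This is linear in z: 1 + (0.012) z = 0  =>  z = -1/(0.012) = -83.333333,  |z| = 83.333333.
Moduli of all roots: 83.3333.
All moduli strictly greater than 1? Yes.
Verdict: Invertible.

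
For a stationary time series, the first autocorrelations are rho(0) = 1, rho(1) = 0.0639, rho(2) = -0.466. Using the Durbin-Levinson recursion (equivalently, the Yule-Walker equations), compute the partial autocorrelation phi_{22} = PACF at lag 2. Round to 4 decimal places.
\phi_{22} = -0.4720

The PACF at lag k is phi_{kk}, the last component of the solution
to the Yule-Walker system G_k phi = r_k where
  (G_k)_{ij} = rho(|i - j|), (r_k)_i = rho(i), i,j = 1..k.
Equivalently, Durbin-Levinson gives phi_{kk} iteratively:
  phi_{11} = rho(1)
  phi_{kk} = [rho(k) - sum_{j=1..k-1} phi_{k-1,j} rho(k-j)]
            / [1 - sum_{j=1..k-1} phi_{k-1,j} rho(j)],
  phi_{k,j} = phi_{k-1,j} - phi_{kk} phi_{k-1,k-j},  j = 1..k-1.
Step k = 1:
  phi_11 = rho(1) = 0.0639.
Step k = 2:
  phi_22 = [rho(2) - phi_11 rho(1)] / [1 - phi_11 rho(1)] = [-0.466 - (0.0639)(0.0639)] / [1 - (0.0639)(0.0639)]
         = -0.47008321 / 0.99591679 = -0.472.
Therefore phi_{22} = -0.4720.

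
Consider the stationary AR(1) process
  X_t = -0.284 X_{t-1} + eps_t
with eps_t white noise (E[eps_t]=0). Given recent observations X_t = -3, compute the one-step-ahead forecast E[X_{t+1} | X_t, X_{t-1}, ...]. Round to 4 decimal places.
E[X_{t+1} \mid \mathcal F_t] = 0.8520

For an AR(p) model X_t = c + sum_i phi_i X_{t-i} + eps_t, the
one-step-ahead conditional mean is
  E[X_{t+1} | X_t, ...] = c + sum_i phi_i X_{t+1-i}.
Substitute known values:
  E[X_{t+1} | ...] = (-0.284) * (-3)
                   = 0.8520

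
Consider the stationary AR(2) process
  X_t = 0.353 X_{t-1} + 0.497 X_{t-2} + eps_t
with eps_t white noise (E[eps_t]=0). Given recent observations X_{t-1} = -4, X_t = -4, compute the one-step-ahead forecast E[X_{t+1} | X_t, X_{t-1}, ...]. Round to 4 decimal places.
E[X_{t+1} \mid \mathcal F_t] = -3.4000

For an AR(p) model X_t = c + sum_i phi_i X_{t-i} + eps_t, the
one-step-ahead conditional mean is
  E[X_{t+1} | X_t, ...] = c + sum_i phi_i X_{t+1-i}.
Substitute known values:
  E[X_{t+1} | ...] = (0.353) * (-4) + (0.497) * (-4)
                   = -3.4000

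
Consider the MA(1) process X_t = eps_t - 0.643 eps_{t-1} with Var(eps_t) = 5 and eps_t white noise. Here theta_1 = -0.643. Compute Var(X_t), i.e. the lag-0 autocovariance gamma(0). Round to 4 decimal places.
\gamma(0) = 7.0672

For an MA(q) process X_t = eps_t + sum_i theta_i eps_{t-i} with
Var(eps_t) = sigma^2, the variance is
  gamma(0) = sigma^2 * (1 + sum_i theta_i^2).
  sum_i theta_i^2 = (-0.643)^2 = 0.413449.
  gamma(0) = 5 * (1 + 0.413449) = 5 * 1.413449 = 7.067245, which rounds to 7.0672.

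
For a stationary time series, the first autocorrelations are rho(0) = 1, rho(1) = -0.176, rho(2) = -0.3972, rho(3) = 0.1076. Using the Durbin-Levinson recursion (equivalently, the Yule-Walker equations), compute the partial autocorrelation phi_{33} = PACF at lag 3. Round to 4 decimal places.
\phi_{33} = -0.0910

The PACF at lag k is phi_{kk}, the last component of the solution
to the Yule-Walker system G_k phi = r_k where
  (G_k)_{ij} = rho(|i - j|), (r_k)_i = rho(i), i,j = 1..k.
Equivalently, Durbin-Levinson gives phi_{kk} iteratively:
  phi_{11} = rho(1)
  phi_{kk} = [rho(k) - sum_{j=1..k-1} phi_{k-1,j} rho(k-j)]
            / [1 - sum_{j=1..k-1} phi_{k-1,j} rho(j)],
  phi_{k,j} = phi_{k-1,j} - phi_{kk} phi_{k-1,k-j},  j = 1..k-1.
Step k = 1:
  phi_11 = rho(1) = -0.176.
Step k = 2:
  phi_22 = [rho(2) - phi_11 rho(1)] / [1 - phi_11 rho(1)] = [-0.3972 - (-0.176)(-0.176)] / [1 - (-0.176)(-0.176)]
         = -0.428176 / 0.969024 = -0.441863.
  Update: phi_21 = phi_11 - phi_22 phi_11 = -0.176 - (-0.441863)(-0.176) = -0.253768.
Step k = 3:
  phi_33 = [rho(3) - phi_21 rho(2) - phi_22 rho(1)] / [1 - phi_21 rho(1) - phi_22 rho(2)]
    numerator   = 0.1076 - (-0.253768)(-0.3972) - (-0.441863)(-0.176) = -0.07096453
    denominator = 1 - (-0.253768)(-0.176) - (-0.441863)(-0.3972) = 0.7798288
  phi_33 = -0.07096453 / 0.7798288 = -0.091.
Therefore phi_{33} = -0.0910.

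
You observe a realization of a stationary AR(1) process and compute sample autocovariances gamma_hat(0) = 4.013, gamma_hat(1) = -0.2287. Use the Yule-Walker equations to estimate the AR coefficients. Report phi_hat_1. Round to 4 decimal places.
\hat\phi_{1} = -0.0570

The Yule-Walker equations for an AR(p) process read, in matrix form,
  Gamma_p phi = r_p,   with   (Gamma_p)_{ij} = gamma(|i - j|),
                       (r_p)_i = gamma(i),   i,j = 1..p.
Substitute the sample gammas (Toeplitz matrix and right-hand side of size 1):
  Gamma_p = [[4.013]]
  r_p     = [-0.2287]
With p = 1 this is the single equation gamma(0) phi_1 = gamma(1):
  phi_hat_1 = gamma(1) / gamma(0) = -0.2287 / 4.013 = -0.0570.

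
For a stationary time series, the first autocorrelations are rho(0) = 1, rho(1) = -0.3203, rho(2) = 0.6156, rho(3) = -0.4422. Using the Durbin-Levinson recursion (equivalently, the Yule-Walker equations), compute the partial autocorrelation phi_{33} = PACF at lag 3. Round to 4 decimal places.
\phi_{33} = -0.2891

The PACF at lag k is phi_{kk}, the last component of the solution
to the Yule-Walker system G_k phi = r_k where
  (G_k)_{ij} = rho(|i - j|), (r_k)_i = rho(i), i,j = 1..k.
Equivalently, Durbin-Levinson gives phi_{kk} iteratively:
  phi_{11} = rho(1)
  phi_{kk} = [rho(k) - sum_{j=1..k-1} phi_{k-1,j} rho(k-j)]
            / [1 - sum_{j=1..k-1} phi_{k-1,j} rho(j)],
  phi_{k,j} = phi_{k-1,j} - phi_{kk} phi_{k-1,k-j},  j = 1..k-1.
Step k = 1:
  phi_11 = rho(1) = -0.3203.
Step k = 2:
  phi_22 = [rho(2) - phi_11 rho(1)] / [1 - phi_11 rho(1)] = [0.6156 - (-0.3203)(-0.3203)] / [1 - (-0.3203)(-0.3203)]
         = 0.51300791 / 0.89740791 = 0.571655.
  Update: phi_21 = phi_11 - phi_22 phi_11 = -0.3203 - (0.571655)(-0.3203) = -0.137199.
Step k = 3:
  phi_33 = [rho(3) - phi_21 rho(2) - phi_22 rho(1)] / [1 - phi_21 rho(1) - phi_22 rho(2)]
    numerator   = -0.4422 - (-0.137199)(0.6156) - (0.571655)(-0.3203) = -0.17463923
    denominator = 1 - (-0.137199)(-0.3203) - (0.571655)(0.6156) = 0.60414426
  phi_33 = -0.17463923 / 0.60414426 = -0.2891.
Therefore phi_{33} = -0.2891.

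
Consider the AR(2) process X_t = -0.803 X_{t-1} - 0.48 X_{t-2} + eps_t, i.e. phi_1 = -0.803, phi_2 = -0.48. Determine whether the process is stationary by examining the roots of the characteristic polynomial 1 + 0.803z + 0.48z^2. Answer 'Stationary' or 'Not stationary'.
\text{Stationary}

The AR(p) characteristic polynomial is P(z) = 1 + 0.803z + 0.48z^2.
Stationarity requires all roots to lie outside the unit circle, i.e. |z| > 1 for every root.
Set 1 + (0.803) z + (0.48) z^2 = 0, i.e. a z^2 + b z + c = 0 with a = 0.48, b = 0.803, c = 1.
Discriminant D = b^2 - 4ac = (0.803)^2 - 4*(0.48)*1 = 0.644809 - (1.92) = -1.275191.
D < 0, so the roots are the complex-conjugate pair z = (-b +/- i sqrt(-D)) / (2a) = -0.8365 +/- 1.1763i.
For a conjugate pair |z|^2 = z * conj(z) = (product of roots) = c/a = 1/(0.48) = 2.083333, so |z| = sqrt(2.083333) = 1.4434 for both roots.
Moduli of all roots: 1.4434, 1.4434.
All moduli strictly greater than 1? Yes.
Verdict: Stationary.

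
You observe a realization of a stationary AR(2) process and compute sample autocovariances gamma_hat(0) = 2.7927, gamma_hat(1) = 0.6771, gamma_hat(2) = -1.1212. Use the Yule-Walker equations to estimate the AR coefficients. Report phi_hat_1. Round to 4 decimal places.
\hat\phi_{1} = 0.3610

The Yule-Walker equations for an AR(p) process read, in matrix form,
  Gamma_p phi = r_p,   with   (Gamma_p)_{ij} = gamma(|i - j|),
                       (r_p)_i = gamma(i),   i,j = 1..p.
Substitute the sample gammas (Toeplitz matrix and right-hand side of size 2):
  Gamma_p = [[2.7927, 0.6771], [0.6771, 2.7927]]
  r_p     = [0.6771, -1.1212]
Written out:
  2.7927 phi_1 + 0.6771 phi_2 = 0.6771
  0.6771 phi_1 + 2.7927 phi_2 = -1.1212
Solve by Cramer's rule:
  det = gamma(0)^2 - gamma(1)^2 = (2.7927)^2 - (0.6771)^2 = 7.79917329 - 0.45846441 = 7.34070888
  phi_hat_1 = [gamma(1) gamma(0) - gamma(1) gamma(2)] / det = [(0.6771)(2.7927) - (0.6771)(-1.1212)] / 7.34070888 = 2.65010169 / 7.34070888 = 0.361
  phi_hat_2 = [gamma(0) gamma(2) - gamma(1)^2] / det = [(2.7927)(-1.1212) - (0.6771)^2] / 7.34070888 = -3.58963965 / 7.34070888 = -0.489
So phi_hat = [0.3610, -0.4890].
Therefore phi_hat_1 = 0.3610.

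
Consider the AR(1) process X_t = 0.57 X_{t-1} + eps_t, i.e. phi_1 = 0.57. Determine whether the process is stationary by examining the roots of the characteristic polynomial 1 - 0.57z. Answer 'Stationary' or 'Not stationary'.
\text{Stationary}

The AR(p) characteristic polynomial is P(z) = 1 - 0.57z.
Stationarity requires all roots to lie outside the unit circle, i.e. |z| > 1 for every root.
This is linear in z: 1 + (-0.57) z = 0  =>  z = -1/(-0.57) = 1.754386,  |z| = 1.754386.
Moduli of all roots: 1.7544.
All moduli strictly greater than 1? Yes.
Verdict: Stationary.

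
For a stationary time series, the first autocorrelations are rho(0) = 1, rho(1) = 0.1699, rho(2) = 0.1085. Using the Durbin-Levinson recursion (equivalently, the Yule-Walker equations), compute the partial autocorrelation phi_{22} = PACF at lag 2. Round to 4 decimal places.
\phi_{22} = 0.0820

The PACF at lag k is phi_{kk}, the last component of the solution
to the Yule-Walker system G_k phi = r_k where
  (G_k)_{ij} = rho(|i - j|), (r_k)_i = rho(i), i,j = 1..k.
Equivalently, Durbin-Levinson gives phi_{kk} iteratively:
  phi_{11} = rho(1)
  phi_{kk} = [rho(k) - sum_{j=1..k-1} phi_{k-1,j} rho(k-j)]
            / [1 - sum_{j=1..k-1} phi_{k-1,j} rho(j)],
  phi_{k,j} = phi_{k-1,j} - phi_{kk} phi_{k-1,k-j},  j = 1..k-1.
Step k = 1:
  phi_11 = rho(1) = 0.1699.
Step k = 2:
  phi_22 = [rho(2) - phi_11 rho(1)] / [1 - phi_11 rho(1)] = [0.1085 - (0.1699)(0.1699)] / [1 - (0.1699)(0.1699)]
         = 0.07963399 / 0.97113399 = 0.082.
Therefore phi_{22} = 0.0820.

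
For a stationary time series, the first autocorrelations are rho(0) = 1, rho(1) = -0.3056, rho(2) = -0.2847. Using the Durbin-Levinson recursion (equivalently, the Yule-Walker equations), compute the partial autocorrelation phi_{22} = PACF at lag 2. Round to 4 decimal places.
\phi_{22} = -0.4170

The PACF at lag k is phi_{kk}, the last component of the solution
to the Yule-Walker system G_k phi = r_k where
  (G_k)_{ij} = rho(|i - j|), (r_k)_i = rho(i), i,j = 1..k.
Equivalently, Durbin-Levinson gives phi_{kk} iteratively:
  phi_{11} = rho(1)
  phi_{kk} = [rho(k) - sum_{j=1..k-1} phi_{k-1,j} rho(k-j)]
            / [1 - sum_{j=1..k-1} phi_{k-1,j} rho(j)],
  phi_{k,j} = phi_{k-1,j} - phi_{kk} phi_{k-1,k-j},  j = 1..k-1.
Step k = 1:
  phi_11 = rho(1) = -0.3056.
Step k = 2:
  phi_22 = [rho(2) - phi_11 rho(1)] / [1 - phi_11 rho(1)] = [-0.2847 - (-0.3056)(-0.3056)] / [1 - (-0.3056)(-0.3056)]
         = -0.37809136 / 0.90660864 = -0.417.
Therefore phi_{22} = -0.4170.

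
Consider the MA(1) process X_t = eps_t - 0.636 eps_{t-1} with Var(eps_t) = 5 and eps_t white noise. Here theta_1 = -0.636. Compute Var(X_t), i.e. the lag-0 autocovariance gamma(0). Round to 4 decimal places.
\gamma(0) = 7.0225

For an MA(q) process X_t = eps_t + sum_i theta_i eps_{t-i} with
Var(eps_t) = sigma^2, the variance is
  gamma(0) = sigma^2 * (1 + sum_i theta_i^2).
  sum_i theta_i^2 = (-0.636)^2 = 0.404496.
  gamma(0) = 5 * (1 + 0.404496) = 5 * 1.404496 = 7.02248, which rounds to 7.0225.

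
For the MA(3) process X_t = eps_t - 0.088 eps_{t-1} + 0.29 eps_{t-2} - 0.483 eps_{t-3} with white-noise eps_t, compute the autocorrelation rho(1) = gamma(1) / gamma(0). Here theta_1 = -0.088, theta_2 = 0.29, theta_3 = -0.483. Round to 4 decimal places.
\rho(1) = -0.1914

For an MA(q) process with theta_0 = 1, the autocovariance is
  gamma(k) = sigma^2 * sum_{i=0..q-k} theta_i * theta_{i+k},
and rho(k) = gamma(k) / gamma(0). Sigma^2 cancels.
  numerator   = (1)*(-0.088) + (-0.088)*(0.29) + (0.29)*(-0.483) = -0.25359.
  denominator = (1)^2 + (-0.088)^2 + (0.29)^2 + (-0.483)^2 = 1.325133.
  rho(1) = -0.25359 / 1.325133 = -0.1914.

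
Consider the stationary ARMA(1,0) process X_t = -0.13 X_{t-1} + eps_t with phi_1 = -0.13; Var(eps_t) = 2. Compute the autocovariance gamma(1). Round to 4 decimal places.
\gamma(1) = -0.2645

Multiply the model equation by X_{t-k} and take expectations. With theta_0 = psi_0 = 1 and psi_j the MA(infinity) weights, this gives
  gamma(k) - sum_i phi_i gamma(k-i) = c_k,
  c_k = sigma^2 * sum_{j=k..q} theta_j psi_{j-k}   (c_k = 0 for k > q),
using gamma(-m) = gamma(m).
Pure AR (q = 0): c_0 = sigma^2 = 2, c_k = 0 for k >= 1.
Equations for k = 0 and k = 1 (AR order 1):
  gamma(0) = phi_1 gamma(1) + c_0
  gamma(1) = phi_1 gamma(0) + c_1
Substituting the second into the first: gamma(0) (1 - phi_1^2) = c_0 + phi_1 c_1, so
  gamma(0) = c_0 / (1 - phi_1^2) = 2 / (1 - (-0.13)^2) = 2 / 0.9831 = 2.034381.
  gamma(1) = phi_1 gamma(0) = (-0.13)(2.034381) = -0.26447.
Therefore gamma(1) = -0.2645 (to 4 decimal places).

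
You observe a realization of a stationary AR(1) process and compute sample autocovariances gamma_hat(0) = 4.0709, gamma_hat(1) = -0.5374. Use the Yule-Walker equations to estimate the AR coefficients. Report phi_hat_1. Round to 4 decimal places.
\hat\phi_{1} = -0.1320

The Yule-Walker equations for an AR(p) process read, in matrix form,
  Gamma_p phi = r_p,   with   (Gamma_p)_{ij} = gamma(|i - j|),
                       (r_p)_i = gamma(i),   i,j = 1..p.
Substitute the sample gammas (Toeplitz matrix and right-hand side of size 1):
  Gamma_p = [[4.0709]]
  r_p     = [-0.5374]
With p = 1 this is the single equation gamma(0) phi_1 = gamma(1):
  phi_hat_1 = gamma(1) / gamma(0) = -0.5374 / 4.0709 = -0.1320.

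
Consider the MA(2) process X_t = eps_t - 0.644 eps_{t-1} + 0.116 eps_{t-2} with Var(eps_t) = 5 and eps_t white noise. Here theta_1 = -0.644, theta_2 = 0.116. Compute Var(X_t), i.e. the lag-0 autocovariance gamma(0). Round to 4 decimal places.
\gamma(0) = 7.1410

For an MA(q) process X_t = eps_t + sum_i theta_i eps_{t-i} with
Var(eps_t) = sigma^2, the variance is
  gamma(0) = sigma^2 * (1 + sum_i theta_i^2).
  sum_i theta_i^2 = (-0.644)^2 + (0.116)^2 = 0.414736 + 0.013456 = 0.428192.
  gamma(0) = 5 * (1 + 0.428192) = 5 * 1.428192 = 7.14096, which rounds to 7.1410.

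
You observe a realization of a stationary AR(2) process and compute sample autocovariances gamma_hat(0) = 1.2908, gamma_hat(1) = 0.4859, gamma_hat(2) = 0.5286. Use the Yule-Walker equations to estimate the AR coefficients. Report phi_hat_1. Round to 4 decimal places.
\hat\phi_{1} = 0.2590

The Yule-Walker equations for an AR(p) process read, in matrix form,
  Gamma_p phi = r_p,   with   (Gamma_p)_{ij} = gamma(|i - j|),
                       (r_p)_i = gamma(i),   i,j = 1..p.
Substitute the sample gammas (Toeplitz matrix and right-hand side of size 2):
  Gamma_p = [[1.2908, 0.4859], [0.4859, 1.2908]]
  r_p     = [0.4859, 0.5286]
Written out:
  1.2908 phi_1 + 0.4859 phi_2 = 0.4859
  0.4859 phi_1 + 1.2908 phi_2 = 0.5286
Solve by Cramer's rule:
  det = gamma(0)^2 - gamma(1)^2 = (1.2908)^2 - (0.4859)^2 = 1.66616464 - 0.23609881 = 1.43006583
  phi_hat_1 = [gamma(1) gamma(0) - gamma(1) gamma(2)] / det = [(0.4859)(1.2908) - (0.4859)(0.5286)] / 1.43006583 = 0.37035298 / 1.43006583 = 0.259
  phi_hat_2 = [gamma(0) gamma(2) - gamma(1)^2] / det = [(1.2908)(0.5286) - (0.4859)^2] / 1.43006583 = 0.44621807 / 1.43006583 = 0.312
So phi_hat = [0.2590, 0.3120].
Therefore phi_hat_1 = 0.2590.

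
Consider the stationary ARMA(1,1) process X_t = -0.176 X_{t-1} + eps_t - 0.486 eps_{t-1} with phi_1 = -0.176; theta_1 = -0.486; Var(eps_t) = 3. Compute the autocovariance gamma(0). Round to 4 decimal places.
\gamma(0) = 4.3568

Multiply the model equation by X_{t-k} and take expectations. With theta_0 = psi_0 = 1 and psi_j the MA(infinity) weights, this gives
  gamma(k) - sum_i phi_i gamma(k-i) = c_k,
  c_k = sigma^2 * sum_{j=k..q} theta_j psi_{j-k}   (c_k = 0 for k > q),
using gamma(-m) = gamma(m).
psi-weights needed (psi_j = theta_j + sum_i phi_i psi_{j-i}):
  psi_1 = theta_1 + phi_1 = -0.486 + (-0.176) = -0.662
Right-hand sides:
  c_0 = sigma^2 (1 + theta_1 psi_1) = 3 * (1 + (-0.486)(-0.662)) = 3 * 1.321732 = 3.965196
  c_1 = sigma^2 theta_1 = 3 * (-0.486) = -1.458
  c_2 = 0
Equations for k = 0 and k = 1 (AR order 1):
  gamma(0) = phi_1 gamma(1) + c_0
  gamma(1) = phi_1 gamma(0) + c_1
Substituting the second into the first: gamma(0) (1 - phi_1^2) = c_0 + phi_1 c_1, so
  gamma(0) = (c_0 + phi_1 c_1) / (1 - phi_1^2) = (3.965196 + (-0.176)(-1.458)) / (1 - (-0.176)^2) = 4.221804 / 0.969024 = 4.356759.
Therefore gamma(0) = 4.3568 (to 4 decimal places).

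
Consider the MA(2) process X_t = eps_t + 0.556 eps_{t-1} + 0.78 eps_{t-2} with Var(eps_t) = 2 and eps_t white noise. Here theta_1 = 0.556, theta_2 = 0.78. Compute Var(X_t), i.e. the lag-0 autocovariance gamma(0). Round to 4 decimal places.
\gamma(0) = 3.8351

For an MA(q) process X_t = eps_t + sum_i theta_i eps_{t-i} with
Var(eps_t) = sigma^2, the variance is
  gamma(0) = sigma^2 * (1 + sum_i theta_i^2).
  sum_i theta_i^2 = (0.556)^2 + (0.78)^2 = 0.309136 + 0.6084 = 0.917536.
  gamma(0) = 2 * (1 + 0.917536) = 2 * 1.917536 = 3.835072, which rounds to 3.8351.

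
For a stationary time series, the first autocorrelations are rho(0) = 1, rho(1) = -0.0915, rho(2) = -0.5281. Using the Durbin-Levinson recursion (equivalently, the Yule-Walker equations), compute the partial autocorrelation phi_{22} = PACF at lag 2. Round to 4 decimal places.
\phi_{22} = -0.5410

The PACF at lag k is phi_{kk}, the last component of the solution
to the Yule-Walker system G_k phi = r_k where
  (G_k)_{ij} = rho(|i - j|), (r_k)_i = rho(i), i,j = 1..k.
Equivalently, Durbin-Levinson gives phi_{kk} iteratively:
  phi_{11} = rho(1)
  phi_{kk} = [rho(k) - sum_{j=1..k-1} phi_{k-1,j} rho(k-j)]
            / [1 - sum_{j=1..k-1} phi_{k-1,j} rho(j)],
  phi_{k,j} = phi_{k-1,j} - phi_{kk} phi_{k-1,k-j},  j = 1..k-1.
Step k = 1:
  phi_11 = rho(1) = -0.0915.
Step k = 2:
  phi_22 = [rho(2) - phi_11 rho(1)] / [1 - phi_11 rho(1)] = [-0.5281 - (-0.0915)(-0.0915)] / [1 - (-0.0915)(-0.0915)]
         = -0.53647225 / 0.99162775 = -0.541.
Therefore phi_{22} = -0.5410.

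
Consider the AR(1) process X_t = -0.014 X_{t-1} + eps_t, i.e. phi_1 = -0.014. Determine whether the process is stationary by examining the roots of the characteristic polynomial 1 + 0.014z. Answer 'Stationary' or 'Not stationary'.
\text{Stationary}

The AR(p) characteristic polynomial is P(z) = 1 + 0.014z.
Stationarity requires all roots to lie outside the unit circle, i.e. |z| > 1 for every root.
This is linear in z: 1 + (0.014) z = 0  =>  z = -1/(0.014) = -71.428571,  |z| = 71.428571.
Moduli of all roots: 71.4286.
All moduli strictly greater than 1? Yes.
Verdict: Stationary.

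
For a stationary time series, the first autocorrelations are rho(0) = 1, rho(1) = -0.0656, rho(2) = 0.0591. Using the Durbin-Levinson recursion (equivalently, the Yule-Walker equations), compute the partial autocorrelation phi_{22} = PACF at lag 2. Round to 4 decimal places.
\phi_{22} = 0.0550

The PACF at lag k is phi_{kk}, the last component of the solution
to the Yule-Walker system G_k phi = r_k where
  (G_k)_{ij} = rho(|i - j|), (r_k)_i = rho(i), i,j = 1..k.
Equivalently, Durbin-Levinson gives phi_{kk} iteratively:
  phi_{11} = rho(1)
  phi_{kk} = [rho(k) - sum_{j=1..k-1} phi_{k-1,j} rho(k-j)]
            / [1 - sum_{j=1..k-1} phi_{k-1,j} rho(j)],
  phi_{k,j} = phi_{k-1,j} - phi_{kk} phi_{k-1,k-j},  j = 1..k-1.
Step k = 1:
  phi_11 = rho(1) = -0.0656.
Step k = 2:
  phi_22 = [rho(2) - phi_11 rho(1)] / [1 - phi_11 rho(1)] = [0.0591 - (-0.0656)(-0.0656)] / [1 - (-0.0656)(-0.0656)]
         = 0.05479664 / 0.99569664 = 0.055.
Therefore phi_{22} = 0.0550.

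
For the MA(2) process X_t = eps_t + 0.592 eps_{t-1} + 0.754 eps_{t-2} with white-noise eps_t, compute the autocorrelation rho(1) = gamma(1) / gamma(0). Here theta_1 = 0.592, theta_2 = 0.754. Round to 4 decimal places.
\rho(1) = 0.5411

For an MA(q) process with theta_0 = 1, the autocovariance is
  gamma(k) = sigma^2 * sum_{i=0..q-k} theta_i * theta_{i+k},
and rho(k) = gamma(k) / gamma(0). Sigma^2 cancels.
  numerator   = (1)*(0.592) + (0.592)*(0.754) = 1.038368.
  denominator = (1)^2 + (0.592)^2 + (0.754)^2 = 1.91898.
  rho(1) = 1.038368 / 1.91898 = 0.5411.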